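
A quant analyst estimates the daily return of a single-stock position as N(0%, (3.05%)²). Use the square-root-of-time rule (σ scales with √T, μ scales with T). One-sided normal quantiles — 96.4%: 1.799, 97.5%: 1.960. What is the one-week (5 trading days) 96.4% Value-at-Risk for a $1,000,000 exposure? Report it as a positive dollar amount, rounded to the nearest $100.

$122,700

σ_{5d} = 3.05% × √5 = 6.820%.
VaR = 1.799 × 6.820% = 12.269%.
On $1,000,000: 0.12269 × $1,000,000 = $122,690.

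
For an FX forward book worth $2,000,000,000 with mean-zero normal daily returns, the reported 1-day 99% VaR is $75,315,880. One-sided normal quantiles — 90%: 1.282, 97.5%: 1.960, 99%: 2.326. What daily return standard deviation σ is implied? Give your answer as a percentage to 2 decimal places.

VaR as a fraction: $75,315,880 / $2,000,000,000 = 3.766%.
σ = VaR / z = 3.766% / 2.326 = 1.619%.

1.62%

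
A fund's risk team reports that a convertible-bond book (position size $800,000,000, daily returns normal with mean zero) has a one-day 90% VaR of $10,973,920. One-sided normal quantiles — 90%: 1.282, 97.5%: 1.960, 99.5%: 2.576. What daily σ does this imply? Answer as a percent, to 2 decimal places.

1.07%

VaR as a fraction: $10,973,920 / $800,000,000 = 1.372%.
σ = VaR / z = 1.372% / 1.282 = 1.070%.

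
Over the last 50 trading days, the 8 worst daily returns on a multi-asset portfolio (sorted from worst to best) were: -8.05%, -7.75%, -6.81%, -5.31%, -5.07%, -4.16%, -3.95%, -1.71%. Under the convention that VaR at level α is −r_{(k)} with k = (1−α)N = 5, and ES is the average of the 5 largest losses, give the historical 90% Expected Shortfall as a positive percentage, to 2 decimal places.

The 5 worst returns sum to -32.99%.
ES = −(-32.99%) / 5 = 6.598% ≈ 6.60%.

6.60%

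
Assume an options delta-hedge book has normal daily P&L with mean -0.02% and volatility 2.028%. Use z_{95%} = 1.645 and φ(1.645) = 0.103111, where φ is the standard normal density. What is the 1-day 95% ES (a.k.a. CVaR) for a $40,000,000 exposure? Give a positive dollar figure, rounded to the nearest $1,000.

$1,681,000

Tail multiplier: φ(z)/(1−α) = 0.103111 / 0.05 = 2.062.
ES = −(-0.02%) + 2.028% × 2.062 = 4.202%.
On $40,000,000: 0.04202 × $40,000,000 = $1,680,800.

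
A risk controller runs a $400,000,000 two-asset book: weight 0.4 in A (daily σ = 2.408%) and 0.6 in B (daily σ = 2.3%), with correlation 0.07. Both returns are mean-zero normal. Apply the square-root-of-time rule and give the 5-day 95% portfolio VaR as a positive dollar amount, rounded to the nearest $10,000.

$25,560,000

σ_p = √(0.4²·2.408² + 0.6²·2.3² + 2·0.07·0.4·0.6·2.408·2.3) = 1.737%.
σ_{5d} = 1.737% × √5 = 3.884%.
z(95%) = 1.645.
VaR = 1.645 × 3.884% = 6.389%; on $400,000,000 that is $25,556,000.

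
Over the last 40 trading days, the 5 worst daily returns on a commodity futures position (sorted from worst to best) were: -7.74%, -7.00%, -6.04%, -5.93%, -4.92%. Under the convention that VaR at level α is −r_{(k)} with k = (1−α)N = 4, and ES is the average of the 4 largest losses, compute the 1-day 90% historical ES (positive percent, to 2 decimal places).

The 4 worst returns sum to -26.71%.
ES = −(-26.71%) / 4 = 6.6775% ≈ 6.68%.

6.68%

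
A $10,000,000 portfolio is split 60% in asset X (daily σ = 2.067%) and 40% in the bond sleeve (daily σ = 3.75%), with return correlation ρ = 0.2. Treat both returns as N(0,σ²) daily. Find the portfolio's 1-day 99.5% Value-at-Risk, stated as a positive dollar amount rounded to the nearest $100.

σ_p² = 0.6²·2.067² + 0.4²·3.75² + 2·0.2·0.6·0.4·2.067·3.75 = 4.5322 (%²).
σ_p = √4.5322 = 2.129%.
At 99.5%, z = 2.576.
VaR = 2.576 × 2.129% = 5.484%; on $10,000,000 that is $548,400.

$548,400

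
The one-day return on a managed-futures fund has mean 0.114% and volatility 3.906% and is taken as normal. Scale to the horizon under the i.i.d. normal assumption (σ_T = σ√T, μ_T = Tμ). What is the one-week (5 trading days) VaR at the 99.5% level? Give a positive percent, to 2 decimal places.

At 99.5%, z = 2.576.
σ_{5d} = 3.906% × √5 = 8.734%; μ_{5d} = 5 × 0.114% = 0.570%.
VaR = −(0.570%) + 2.576 × 8.734% = 21.929%.

21.93%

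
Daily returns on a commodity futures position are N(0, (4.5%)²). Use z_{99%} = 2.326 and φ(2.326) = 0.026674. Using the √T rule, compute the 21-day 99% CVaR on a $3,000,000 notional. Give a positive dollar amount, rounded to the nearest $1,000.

$1,650,000

σ_{21d} = 4.5% × √21 = 20.622%.
ES multiplier = φ(z)/(1−α) = 0.026674/0.01 = 2.667.
ES = 20.622% × 2.667 = 54.999%; on $3,000,000: $1,649,970.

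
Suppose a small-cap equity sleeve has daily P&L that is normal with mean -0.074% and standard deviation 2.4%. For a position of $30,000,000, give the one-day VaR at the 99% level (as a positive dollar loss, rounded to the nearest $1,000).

At 99% one-sided, z = 2.326.
VaR = −μ + z·σ = −(-0.074%) + 2.326 × 2.4% = 5.656%.
On $30,000,000: 0.05656 × $30,000,000 = $1,696,800.

$1,697,000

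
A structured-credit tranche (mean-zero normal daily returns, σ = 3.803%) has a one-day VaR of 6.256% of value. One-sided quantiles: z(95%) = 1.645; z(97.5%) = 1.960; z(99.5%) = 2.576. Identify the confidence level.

95%

Implied z = VaR/σ = 6.256 / 3.803 = 1.645.
This matches z(95%) = 1.645.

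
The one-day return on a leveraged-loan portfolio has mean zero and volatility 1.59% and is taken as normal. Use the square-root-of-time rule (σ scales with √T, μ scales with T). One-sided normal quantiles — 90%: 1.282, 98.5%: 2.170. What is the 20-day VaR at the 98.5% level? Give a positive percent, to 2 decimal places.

σ_{20d} = 1.59% × √20 = 7.111%.
VaR = 2.170 × 7.111% = 15.431%.

15.43%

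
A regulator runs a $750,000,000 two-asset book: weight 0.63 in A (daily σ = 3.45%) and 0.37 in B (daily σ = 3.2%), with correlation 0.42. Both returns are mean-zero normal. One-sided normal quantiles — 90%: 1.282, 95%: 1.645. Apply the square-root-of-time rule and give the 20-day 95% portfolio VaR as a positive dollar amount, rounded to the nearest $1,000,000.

$159,000,000

σ_p = √(0.63²·3.45² + 0.37²·3.2² + 2·0.42·0.63·0.37·3.45·3.2) = 2.879%.
σ_{20d} = 2.879% × √20 = 12.875%.
VaR = 1.645 × 12.875% = 21.179%; on $750,000,000 that is $158,842,500.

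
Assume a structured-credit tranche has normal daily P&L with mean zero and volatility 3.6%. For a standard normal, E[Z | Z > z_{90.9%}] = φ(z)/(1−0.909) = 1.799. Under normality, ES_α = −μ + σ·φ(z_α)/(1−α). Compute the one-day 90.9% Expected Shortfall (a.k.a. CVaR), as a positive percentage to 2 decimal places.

ES = 3.6% × 1.799 = 6.476%.

6.48%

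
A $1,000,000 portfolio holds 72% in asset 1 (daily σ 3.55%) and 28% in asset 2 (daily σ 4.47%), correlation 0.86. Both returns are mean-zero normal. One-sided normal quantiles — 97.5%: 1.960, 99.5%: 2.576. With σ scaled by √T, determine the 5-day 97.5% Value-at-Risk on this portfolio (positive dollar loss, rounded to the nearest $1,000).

σ_p = √(0.72²·3.55² + 0.28²·4.47² + 2·0.86·0.72·0.28·3.55·4.47) = 3.688%.
σ_{5d} = 3.688% × √5 = 8.247%.
VaR = 1.960 × 8.247% = 16.164%; on $1,000,000 that is $161,640.

$162,000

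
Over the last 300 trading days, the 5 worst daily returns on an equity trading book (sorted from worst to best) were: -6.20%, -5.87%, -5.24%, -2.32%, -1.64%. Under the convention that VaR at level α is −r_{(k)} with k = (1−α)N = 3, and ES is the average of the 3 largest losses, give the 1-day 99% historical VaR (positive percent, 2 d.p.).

5.24%

k = 3; the 3rd lowest return is -5.24%, so VaR = 5.24%.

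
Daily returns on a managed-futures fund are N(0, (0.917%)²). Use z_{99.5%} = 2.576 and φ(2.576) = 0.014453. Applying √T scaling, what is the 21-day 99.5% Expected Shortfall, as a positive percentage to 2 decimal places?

12.15%

σ_{21d} = 0.917% × √21 = 4.202%.
ES multiplier = φ(z)/(1−α) = 0.014453/0.005 = 2.891.
ES = 4.202% × 2.891 = 12.148%.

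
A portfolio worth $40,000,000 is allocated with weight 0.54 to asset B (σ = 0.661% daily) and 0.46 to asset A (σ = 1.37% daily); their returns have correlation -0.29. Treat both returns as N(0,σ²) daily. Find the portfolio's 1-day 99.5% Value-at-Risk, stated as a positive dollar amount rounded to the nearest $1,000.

σ_p² = 0.54²·0.661² + 0.46²·1.37² + 2·-0.29·0.54·0.46·0.661·1.37 = 0.3941 (%²).
σ_p = √0.3941 = 0.628%.
At 99.5%, z = 2.576.
VaR = 2.576 × 0.628% = 1.618%; on $40,000,000 that is $647,200.

$647,000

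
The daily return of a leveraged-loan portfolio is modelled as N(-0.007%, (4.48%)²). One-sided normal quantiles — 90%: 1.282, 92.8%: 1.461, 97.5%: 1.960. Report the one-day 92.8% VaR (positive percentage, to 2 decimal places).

VaR = −μ + z·σ = −(-0.007%) + 1.461 × 4.48% = 6.552%.

6.55%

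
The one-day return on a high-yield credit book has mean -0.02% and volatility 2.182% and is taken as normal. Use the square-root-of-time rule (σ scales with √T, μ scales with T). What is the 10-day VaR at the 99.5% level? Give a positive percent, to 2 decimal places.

17.97%

At 99.5%, z = 2.576.
σ_{10d} = 2.182% × √10 = 6.900%; μ_{10d} = 10 × -0.02% = -0.200%.
VaR = −(-0.200%) + 2.576 × 6.900% = 17.974%.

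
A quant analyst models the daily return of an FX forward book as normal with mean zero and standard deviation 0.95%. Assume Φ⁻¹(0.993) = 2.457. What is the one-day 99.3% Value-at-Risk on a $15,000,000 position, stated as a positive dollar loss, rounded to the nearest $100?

$350,100

VaR = z·σ = 2.457 × 0.95% = 2.334%.
On $15,000,000: 0.02334 × $15,000,000 = $350,100.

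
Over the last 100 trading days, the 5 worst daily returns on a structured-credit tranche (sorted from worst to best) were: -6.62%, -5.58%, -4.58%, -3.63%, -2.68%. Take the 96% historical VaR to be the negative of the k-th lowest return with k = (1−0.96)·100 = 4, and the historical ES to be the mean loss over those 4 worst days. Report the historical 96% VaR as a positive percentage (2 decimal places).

k = 4; the 4th lowest return is -3.63%, so VaR = 3.63%.

3.63%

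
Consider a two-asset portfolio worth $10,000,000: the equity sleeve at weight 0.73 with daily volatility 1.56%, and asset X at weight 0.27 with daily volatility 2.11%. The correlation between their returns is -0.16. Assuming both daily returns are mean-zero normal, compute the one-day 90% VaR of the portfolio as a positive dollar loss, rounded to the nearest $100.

$152,400

σ_p² = 0.73²·1.56² + 0.27²·2.11² + 2·-0.16·0.73·0.27·1.56·2.11 = 1.4138 (%²).
σ_p = √1.4138 = 1.189%.
At 90%, z = 1.282.
VaR = 1.282 × 1.189% = 1.524%; on $10,000,000 that is $152,400.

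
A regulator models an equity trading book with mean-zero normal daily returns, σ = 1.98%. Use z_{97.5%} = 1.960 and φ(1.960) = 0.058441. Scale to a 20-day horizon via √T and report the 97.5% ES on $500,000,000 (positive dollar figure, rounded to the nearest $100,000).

σ_{20d} = 1.98% × √20 = 8.855%.
ES multiplier = φ(z)/(1−α) = 0.058441/0.025 = 2.338.
ES = 8.855% × 2.338 = 20.703%; on $500,000,000: $103,515,000.

$103,500,000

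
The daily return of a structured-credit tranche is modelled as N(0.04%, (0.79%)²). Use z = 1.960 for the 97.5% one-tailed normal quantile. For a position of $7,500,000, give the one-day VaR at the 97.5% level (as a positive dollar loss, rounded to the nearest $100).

VaR = −μ + z·σ = −(0.04%) + 1.960 × 0.79% = 1.508%.
On $7,500,000: 0.01508 × $7,500,000 = $113,100.

$113,100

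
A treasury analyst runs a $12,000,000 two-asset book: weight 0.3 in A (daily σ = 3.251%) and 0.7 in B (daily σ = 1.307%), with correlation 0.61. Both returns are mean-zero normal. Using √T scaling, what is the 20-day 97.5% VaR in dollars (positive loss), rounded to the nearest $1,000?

σ_p = √(0.3²·3.251² + 0.7²·1.307² + 2·0.61·0.3·0.7·3.251·1.307) = 1.696%.
σ_{20d} = 1.696% × √20 = 7.585%.
z(97.5%) = 1.960.
VaR = 1.960 × 7.585% = 14.867%; on $12,000,000 that is $1,784,040.

$1,784,000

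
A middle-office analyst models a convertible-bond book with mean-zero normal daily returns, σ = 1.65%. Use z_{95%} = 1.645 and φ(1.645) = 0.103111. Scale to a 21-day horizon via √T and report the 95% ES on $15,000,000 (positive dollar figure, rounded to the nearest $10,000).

$2,340,000

σ_{21d} = 1.65% × √21 = 7.561%.
ES multiplier = φ(z)/(1−α) = 0.103111/0.05 = 2.062.
ES = 7.561% × 2.062 = 15.591%; on $15,000,000: $2,338,650.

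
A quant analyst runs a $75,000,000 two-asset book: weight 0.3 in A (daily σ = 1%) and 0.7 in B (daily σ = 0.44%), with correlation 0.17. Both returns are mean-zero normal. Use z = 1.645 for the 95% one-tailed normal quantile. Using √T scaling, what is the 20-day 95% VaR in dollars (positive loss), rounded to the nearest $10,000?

σ_p = √(0.3²·1² + 0.7²·0.44² + 2·0.17·0.3·0.7·1·0.44) = 0.465%.
σ_{20d} = 0.465% × √20 = 2.080%.
VaR = 1.645 × 2.080% = 3.422%; on $75,000,000 that is $2,566,500.

$2,570,000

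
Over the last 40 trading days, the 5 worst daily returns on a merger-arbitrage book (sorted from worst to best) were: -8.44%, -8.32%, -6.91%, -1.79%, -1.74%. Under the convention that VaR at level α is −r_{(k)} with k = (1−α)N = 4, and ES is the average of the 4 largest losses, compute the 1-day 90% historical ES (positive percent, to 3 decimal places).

6.365%

The 4 worst returns sum to -25.46%.
ES = −(-25.46%) / 4 = 6.365%.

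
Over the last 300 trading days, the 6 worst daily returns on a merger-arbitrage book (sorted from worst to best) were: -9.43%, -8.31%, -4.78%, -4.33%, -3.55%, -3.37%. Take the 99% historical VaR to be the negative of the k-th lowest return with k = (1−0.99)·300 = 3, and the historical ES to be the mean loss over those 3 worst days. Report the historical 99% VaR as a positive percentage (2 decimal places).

k = 3; the 3rd lowest return is -4.78%, so VaR = 4.78%.

4.78%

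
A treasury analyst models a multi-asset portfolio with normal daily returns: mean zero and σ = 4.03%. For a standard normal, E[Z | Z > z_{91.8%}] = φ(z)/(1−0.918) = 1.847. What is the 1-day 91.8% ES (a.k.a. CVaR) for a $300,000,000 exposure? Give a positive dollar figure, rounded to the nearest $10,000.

ES = 4.03% × 1.847 = 7.443%.
On $300,000,000: 0.07443 × $300,000,000 = $22,329,000.

$22,330,000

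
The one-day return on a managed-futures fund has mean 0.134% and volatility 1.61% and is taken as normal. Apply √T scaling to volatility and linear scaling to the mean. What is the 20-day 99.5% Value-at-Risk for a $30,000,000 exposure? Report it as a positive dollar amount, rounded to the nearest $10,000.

At 99.5%, z = 2.576.
σ_{20d} = 1.61% × √20 = 7.200%; μ_{20d} = 20 × 0.134% = 2.680%.
VaR = −(2.680%) + 2.576 × 7.200% = 15.867%.
On $30,000,000: 0.15867 × $30,000,000 = $4,760,100.

$4,760,000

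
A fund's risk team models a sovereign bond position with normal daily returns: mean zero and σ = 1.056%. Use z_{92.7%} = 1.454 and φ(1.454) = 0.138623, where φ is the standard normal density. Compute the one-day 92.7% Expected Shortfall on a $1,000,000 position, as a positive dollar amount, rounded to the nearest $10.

$20,050

Tail multiplier: φ(z)/(1−α) = 0.138623 / 0.073 = 1.899.
ES = 1.056% × 1.899 = 2.005%.
On $1,000,000: 0.02005 × $1,000,000 = $20,050.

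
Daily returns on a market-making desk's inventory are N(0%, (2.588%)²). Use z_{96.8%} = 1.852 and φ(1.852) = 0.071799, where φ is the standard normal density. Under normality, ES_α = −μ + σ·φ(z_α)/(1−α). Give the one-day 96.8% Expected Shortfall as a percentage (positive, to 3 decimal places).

Tail multiplier: φ(z)/(1−α) = 0.071799 / 0.032 = 2.244.
ES = 2.588% × 2.244 = 5.807%.

5.807%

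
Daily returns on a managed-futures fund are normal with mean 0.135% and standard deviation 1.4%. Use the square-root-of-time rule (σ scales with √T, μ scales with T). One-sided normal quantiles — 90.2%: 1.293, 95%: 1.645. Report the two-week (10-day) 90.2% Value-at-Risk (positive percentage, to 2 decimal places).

4.37%

σ_{10d} = 1.4% × √10 = 4.427%; μ_{10d} = 10 × 0.135% = 1.350%.
VaR = −(1.350%) + 1.293 × 4.427% = 4.374%.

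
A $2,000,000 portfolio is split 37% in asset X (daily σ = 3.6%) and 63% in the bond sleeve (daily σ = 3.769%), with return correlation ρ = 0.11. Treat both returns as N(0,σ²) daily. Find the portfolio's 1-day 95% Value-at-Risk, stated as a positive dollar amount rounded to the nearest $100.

$93,700

σ_p² = 0.37²·3.6² + 0.63²·3.769² + 2·0.11·0.37·0.63·3.6·3.769 = 8.1081 (%²).
σ_p = √8.1081 = 2.847%.
At 95%, z = 1.645.
VaR = 1.645 × 2.847% = 4.683%; on $2,000,000 that is $93,660.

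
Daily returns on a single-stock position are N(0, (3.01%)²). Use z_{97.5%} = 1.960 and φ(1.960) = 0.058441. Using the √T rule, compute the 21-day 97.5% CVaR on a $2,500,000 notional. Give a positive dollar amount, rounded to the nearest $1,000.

σ_{21d} = 3.01% × √21 = 13.794%.
ES multiplier = φ(z)/(1−α) = 0.058441/0.025 = 2.338.
ES = 13.794% × 2.338 = 32.250%; on $2,500,000: $806,250.

$806,000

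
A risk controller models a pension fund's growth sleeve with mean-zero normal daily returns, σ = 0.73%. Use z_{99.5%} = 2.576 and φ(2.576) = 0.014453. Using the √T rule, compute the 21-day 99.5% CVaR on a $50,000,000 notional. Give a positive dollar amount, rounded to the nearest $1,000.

$4,835,000

σ_{21d} = 0.73% × √21 = 3.345%.
ES multiplier = φ(z)/(1−α) = 0.014453/0.005 = 2.891.
ES = 3.345% × 2.891 = 9.670%; on $50,000,000: $4,835,000.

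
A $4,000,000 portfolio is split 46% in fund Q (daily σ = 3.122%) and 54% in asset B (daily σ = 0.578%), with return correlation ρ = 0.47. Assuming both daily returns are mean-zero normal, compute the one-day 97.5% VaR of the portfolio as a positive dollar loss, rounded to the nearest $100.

σ_p² = 0.46²·3.122² + 0.54²·0.578² + 2·0.47·0.46·0.54·3.122·0.578 = 2.5812 (%²).
σ_p = √2.5812 = 1.607%.
At 97.5%, z = 1.960.
VaR = 1.960 × 1.607% = 3.150%; on $4,000,000 that is $126,000.

$126,000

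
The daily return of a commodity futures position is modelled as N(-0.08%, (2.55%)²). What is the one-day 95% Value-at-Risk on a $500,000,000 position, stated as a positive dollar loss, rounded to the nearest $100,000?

$21,400,000

At 95% one-sided, z = 1.645.
VaR = −μ + z·σ = −(-0.08%) + 1.645 × 2.55% = 4.275%.
On $500,000,000: 0.04275 × $500,000,000 = $21,375,000.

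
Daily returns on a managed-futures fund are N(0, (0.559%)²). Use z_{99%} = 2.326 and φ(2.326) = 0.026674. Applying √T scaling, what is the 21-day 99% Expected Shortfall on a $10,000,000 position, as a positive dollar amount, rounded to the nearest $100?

σ_{21d} = 0.559% × √21 = 2.562%.
ES multiplier = φ(z)/(1−α) = 0.026674/0.01 = 2.667.
ES = 2.562% × 2.667 = 6.833%; on $10,000,000: $683,300.

$683,300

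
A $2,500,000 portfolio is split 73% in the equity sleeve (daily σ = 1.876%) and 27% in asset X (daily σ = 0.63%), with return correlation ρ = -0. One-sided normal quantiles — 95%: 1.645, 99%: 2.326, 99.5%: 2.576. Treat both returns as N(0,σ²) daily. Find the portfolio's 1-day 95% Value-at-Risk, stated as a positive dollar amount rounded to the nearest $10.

$56,750

σ_p² = 0.73²·1.876² + 0.27²·0.63² + 2·-0·0.73·0.27·1.876·0.63 = 1.9044 (%²).
σ_p = √1.9044 = 1.380%.
VaR = 1.645 × 1.380% = 2.270%; on $2,500,000 that is $56,750.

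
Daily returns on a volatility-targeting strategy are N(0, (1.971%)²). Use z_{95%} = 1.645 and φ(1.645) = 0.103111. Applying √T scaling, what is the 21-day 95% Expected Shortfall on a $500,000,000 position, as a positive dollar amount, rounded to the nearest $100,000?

$93,100,000

σ_{21d} = 1.971% × √21 = 9.032%.
ES multiplier = φ(z)/(1−α) = 0.103111/0.05 = 2.062.
ES = 9.032% × 2.062 = 18.624%; on $500,000,000: $93,120,000.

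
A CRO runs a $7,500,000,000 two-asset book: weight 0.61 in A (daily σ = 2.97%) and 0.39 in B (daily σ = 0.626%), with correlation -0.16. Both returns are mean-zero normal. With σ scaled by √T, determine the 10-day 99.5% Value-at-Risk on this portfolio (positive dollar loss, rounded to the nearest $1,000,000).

σ_p = √(0.61²·2.97² + 0.39²·0.626² + 2·-0.16·0.61·0.39·2.97·0.626) = 1.789%.
σ_{10d} = 1.789% × √10 = 5.657%.
z(99.5%) = 2.576.
VaR = 2.576 × 5.657% = 14.572%; on $7,500,000,000 that is $1,092,900,000.

$1,093,000,000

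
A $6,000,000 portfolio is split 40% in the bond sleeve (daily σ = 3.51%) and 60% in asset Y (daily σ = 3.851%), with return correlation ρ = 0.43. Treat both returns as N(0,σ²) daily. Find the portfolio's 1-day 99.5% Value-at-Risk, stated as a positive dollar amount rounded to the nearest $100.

σ_p² = 0.4²·3.51² + 0.6²·3.851² + 2·0.43·0.4·0.6·3.51·3.851 = 10.1000 (%²).
σ_p = √10.1000 = 3.178%.
At 99.5%, z = 2.576.
VaR = 2.576 × 3.178% = 8.187%; on $6,000,000 that is $491,220.

$491,200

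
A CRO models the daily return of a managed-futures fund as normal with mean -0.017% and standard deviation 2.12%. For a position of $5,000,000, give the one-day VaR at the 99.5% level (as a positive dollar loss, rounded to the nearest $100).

$273,900

At 99.5% one-sided, z = 2.576.
VaR = −μ + z·σ = −(-0.017%) + 2.576 × 2.12% = 5.478%.
On $5,000,000: 0.05478 × $5,000,000 = $273,900.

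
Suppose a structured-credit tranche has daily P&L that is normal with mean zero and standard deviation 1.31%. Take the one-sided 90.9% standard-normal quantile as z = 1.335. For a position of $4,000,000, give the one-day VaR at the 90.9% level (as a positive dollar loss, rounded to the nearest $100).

$70,000

VaR = z·σ = 1.335 × 1.31% = 1.749%.
On $4,000,000: 0.01749 × $4,000,000 = $69,960.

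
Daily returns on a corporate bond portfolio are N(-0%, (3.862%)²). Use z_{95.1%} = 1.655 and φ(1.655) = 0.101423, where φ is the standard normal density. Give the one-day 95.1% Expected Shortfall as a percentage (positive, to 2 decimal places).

Tail multiplier: φ(z)/(1−α) = 0.101423 / 0.049 = 2.070.
ES = 3.862% × 2.070 = 7.994%.

7.99%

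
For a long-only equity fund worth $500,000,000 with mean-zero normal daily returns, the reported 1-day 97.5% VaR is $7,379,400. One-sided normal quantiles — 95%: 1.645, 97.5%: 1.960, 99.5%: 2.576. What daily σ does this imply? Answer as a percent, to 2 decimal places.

0.75%

VaR as a fraction: $7,379,400 / $500,000,000 = 1.476%.
σ = VaR / z = 1.476% / 1.960 = 0.753%.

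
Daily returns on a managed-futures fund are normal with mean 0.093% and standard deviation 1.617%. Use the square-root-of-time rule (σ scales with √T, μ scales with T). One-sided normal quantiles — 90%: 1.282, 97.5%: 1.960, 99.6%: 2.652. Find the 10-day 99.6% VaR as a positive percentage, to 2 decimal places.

σ_{10d} = 1.617% × √10 = 5.113%; μ_{10d} = 10 × 0.093% = 0.930%.
VaR = −(0.930%) + 2.652 × 5.113% = 12.630%.

12.63%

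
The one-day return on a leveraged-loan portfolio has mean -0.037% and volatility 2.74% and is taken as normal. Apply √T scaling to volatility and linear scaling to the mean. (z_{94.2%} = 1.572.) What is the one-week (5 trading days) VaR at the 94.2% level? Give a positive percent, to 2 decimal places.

σ_{5d} = 2.74% × √5 = 6.127%; μ_{5d} = 5 × -0.037% = -0.185%.
VaR = −(-0.185%) + 1.572 × 6.127% = 9.817%.

9.82%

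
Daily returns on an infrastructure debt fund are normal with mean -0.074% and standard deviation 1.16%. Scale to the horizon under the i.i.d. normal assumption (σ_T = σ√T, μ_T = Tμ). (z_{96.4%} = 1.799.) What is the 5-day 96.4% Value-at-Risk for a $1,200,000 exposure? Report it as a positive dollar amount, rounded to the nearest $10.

σ_{5d} = 1.16% × √5 = 2.594%; μ_{5d} = 5 × -0.074% = -0.370%.
VaR = −(-0.370%) + 1.799 × 2.594% = 5.037%.
On $1,200,000: 0.05037 × $1,200,000 = $60,444.

$60,440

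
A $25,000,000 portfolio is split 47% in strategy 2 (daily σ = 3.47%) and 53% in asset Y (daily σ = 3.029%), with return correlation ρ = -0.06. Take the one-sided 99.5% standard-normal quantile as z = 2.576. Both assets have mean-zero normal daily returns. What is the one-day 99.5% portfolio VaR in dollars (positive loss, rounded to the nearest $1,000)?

$1,429,000

σ_p² = 0.47²·3.47² + 0.53²·3.029² + 2·-0.06·0.47·0.53·3.47·3.029 = 4.9229 (%²).
σ_p = √4.9229 = 2.219%.
VaR = 2.576 × 2.219% = 5.716%; on $25,000,000 that is $1,429,000.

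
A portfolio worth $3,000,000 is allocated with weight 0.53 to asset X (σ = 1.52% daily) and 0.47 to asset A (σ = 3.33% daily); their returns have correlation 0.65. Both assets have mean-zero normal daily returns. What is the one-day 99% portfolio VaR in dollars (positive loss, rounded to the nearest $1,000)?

σ_p² = 0.53²·1.52² + 0.47²·3.33² + 2·0.65·0.53·0.47·1.52·3.33 = 4.7376 (%²).
σ_p = √4.7376 = 2.177%.
At 99%, z = 2.326.
VaR = 2.326 × 2.177% = 5.064%; on $3,000,000 that is $151,920.

$152,000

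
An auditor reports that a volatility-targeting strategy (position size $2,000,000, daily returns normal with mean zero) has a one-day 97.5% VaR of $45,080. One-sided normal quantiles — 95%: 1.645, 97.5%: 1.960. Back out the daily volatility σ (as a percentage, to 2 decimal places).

1.15%

VaR as a fraction: $45,080 / $2,000,000 = 2.254%.
σ = VaR / z = 2.254% / 1.960 = 1.150%.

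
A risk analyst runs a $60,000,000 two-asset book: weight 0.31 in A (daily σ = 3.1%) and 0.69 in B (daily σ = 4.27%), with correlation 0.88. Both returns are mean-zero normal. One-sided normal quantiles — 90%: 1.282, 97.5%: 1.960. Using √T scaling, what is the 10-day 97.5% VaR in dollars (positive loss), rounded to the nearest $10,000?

$14,200,000

σ_p = √(0.31²·3.1² + 0.69²·4.27² + 2·0.88·0.31·0.69·3.1·4.27) = 3.819%.
σ_{10d} = 3.819% × √10 = 12.077%.
VaR = 1.960 × 12.077% = 23.671%; on $60,000,000 that is $14,202,600.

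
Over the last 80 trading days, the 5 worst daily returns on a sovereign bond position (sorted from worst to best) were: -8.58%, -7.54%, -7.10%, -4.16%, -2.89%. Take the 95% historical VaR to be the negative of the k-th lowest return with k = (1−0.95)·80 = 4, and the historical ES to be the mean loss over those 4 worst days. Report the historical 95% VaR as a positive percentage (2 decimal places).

4.16%

k = 4; the 4th lowest return is -4.16%, so VaR = 4.16%.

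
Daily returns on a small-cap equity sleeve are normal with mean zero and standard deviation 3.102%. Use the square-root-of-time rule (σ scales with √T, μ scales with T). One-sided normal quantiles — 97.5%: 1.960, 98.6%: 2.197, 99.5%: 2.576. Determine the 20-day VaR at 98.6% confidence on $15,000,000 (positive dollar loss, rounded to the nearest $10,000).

$4,570,000

σ_{20d} = 3.102% × √20 = 13.873%.
VaR = 2.197 × 13.873% = 30.479%.
On $15,000,000: 0.30479 × $15,000,000 = $4,571,850.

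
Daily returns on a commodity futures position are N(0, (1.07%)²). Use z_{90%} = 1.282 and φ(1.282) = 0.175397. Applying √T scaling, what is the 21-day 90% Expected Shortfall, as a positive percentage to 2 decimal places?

σ_{21d} = 1.07% × √21 = 4.903%.
ES multiplier = φ(z)/(1−α) = 0.175397/0.1 = 1.754.
ES = 4.903% × 1.754 = 8.600%.

8.60%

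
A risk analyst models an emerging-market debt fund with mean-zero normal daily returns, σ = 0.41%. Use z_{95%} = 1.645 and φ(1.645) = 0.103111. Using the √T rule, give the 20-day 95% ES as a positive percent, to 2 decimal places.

3.78%

σ_{20d} = 0.41% × √20 = 1.834%.
ES multiplier = φ(z)/(1−α) = 0.103111/0.05 = 2.062.
ES = 1.834% × 2.062 = 3.782%.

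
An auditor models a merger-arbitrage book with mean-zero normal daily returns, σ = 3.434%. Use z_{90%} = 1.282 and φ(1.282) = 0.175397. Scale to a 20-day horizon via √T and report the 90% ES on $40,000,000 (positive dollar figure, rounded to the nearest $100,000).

σ_{20d} = 3.434% × √20 = 15.357%.
ES multiplier = φ(z)/(1−α) = 0.175397/0.1 = 1.754.
ES = 15.357% × 1.754 = 26.936%; on $40,000,000: $10,774,400.

$10,800,000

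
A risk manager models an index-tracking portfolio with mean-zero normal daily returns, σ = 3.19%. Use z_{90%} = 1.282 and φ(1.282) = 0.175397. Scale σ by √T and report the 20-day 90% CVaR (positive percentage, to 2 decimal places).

σ_{20d} = 3.19% × √20 = 14.266%.
ES multiplier = φ(z)/(1−α) = 0.175397/0.1 = 1.754.
ES = 14.266% × 1.754 = 25.023%.

25.02%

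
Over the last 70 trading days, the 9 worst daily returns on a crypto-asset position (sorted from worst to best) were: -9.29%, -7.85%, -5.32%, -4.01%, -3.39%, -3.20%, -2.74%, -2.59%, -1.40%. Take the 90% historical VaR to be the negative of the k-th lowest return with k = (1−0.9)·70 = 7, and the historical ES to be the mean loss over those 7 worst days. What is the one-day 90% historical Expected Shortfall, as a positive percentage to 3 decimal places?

5.114%

The 7 worst returns sum to -35.80%.
ES = −(-35.80%) / 7 = 5.1142…% ≈ 5.114%.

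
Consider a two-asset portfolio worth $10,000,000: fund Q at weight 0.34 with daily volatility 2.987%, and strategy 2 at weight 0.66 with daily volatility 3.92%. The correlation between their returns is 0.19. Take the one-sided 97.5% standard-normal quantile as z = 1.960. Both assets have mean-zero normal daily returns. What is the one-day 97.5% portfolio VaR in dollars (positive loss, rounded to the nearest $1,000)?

σ_p² = 0.34²·2.987² + 0.66²·3.92² + 2·0.19·0.34·0.66·2.987·3.92 = 8.7235 (%²).
σ_p = √8.7235 = 2.954%.
VaR = 1.960 × 2.954% = 5.790%; on $10,000,000 that is $579,000.

$579,000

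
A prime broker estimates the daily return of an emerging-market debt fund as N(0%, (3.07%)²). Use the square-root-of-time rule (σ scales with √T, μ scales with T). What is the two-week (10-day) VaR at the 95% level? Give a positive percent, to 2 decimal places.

15.97%

At 95%, z = 1.645.
σ_{10d} = 3.07% × √10 = 9.708%.
VaR = 1.645 × 9.708% = 15.970%.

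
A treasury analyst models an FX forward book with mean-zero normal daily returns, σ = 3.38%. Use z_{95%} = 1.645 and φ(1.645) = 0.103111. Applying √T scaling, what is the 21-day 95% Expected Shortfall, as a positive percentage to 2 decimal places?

σ_{21d} = 3.38% × √21 = 15.489%.
ES multiplier = φ(z)/(1−α) = 0.103111/0.05 = 2.062.
ES = 15.489% × 2.062 = 31.938%.

31.94%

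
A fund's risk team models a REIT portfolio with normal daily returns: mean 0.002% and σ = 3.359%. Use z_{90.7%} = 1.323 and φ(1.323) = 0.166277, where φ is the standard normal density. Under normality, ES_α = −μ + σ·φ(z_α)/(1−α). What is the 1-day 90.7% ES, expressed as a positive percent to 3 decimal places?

6.004%

Tail multiplier: φ(z)/(1−α) = 0.166277 / 0.093 = 1.788.
ES = −(0.002%) + 3.359% × 1.788 = 6.004%.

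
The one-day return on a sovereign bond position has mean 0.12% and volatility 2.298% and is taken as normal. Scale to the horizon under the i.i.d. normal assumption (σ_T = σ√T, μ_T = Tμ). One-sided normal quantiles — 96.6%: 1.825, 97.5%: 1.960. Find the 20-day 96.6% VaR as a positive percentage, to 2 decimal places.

16.36%

σ_{20d} = 2.298% × √20 = 10.277%; μ_{20d} = 20 × 0.12% = 2.400%.
VaR = −(2.400%) + 1.825 × 10.277% = 16.356%.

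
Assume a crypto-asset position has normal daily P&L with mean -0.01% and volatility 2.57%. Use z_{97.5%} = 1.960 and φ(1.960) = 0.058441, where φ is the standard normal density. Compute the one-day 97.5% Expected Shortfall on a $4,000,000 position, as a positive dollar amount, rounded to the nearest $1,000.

Tail multiplier: φ(z)/(1−α) = 0.058441 / 0.025 = 2.338.
ES = −(-0.01%) + 2.57% × 2.338 = 6.019%.
On $4,000,000: 0.06019 × $4,000,000 = $240,760.

$241,000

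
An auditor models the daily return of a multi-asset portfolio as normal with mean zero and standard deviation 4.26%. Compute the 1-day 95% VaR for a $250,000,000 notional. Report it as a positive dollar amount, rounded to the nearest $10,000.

At 95% one-sided, z = 1.645.
VaR = z·σ = 1.645 × 4.26% = 7.008%.
On $250,000,000: 0.07008 × $250,000,000 = $17,520,000.

$17,520,000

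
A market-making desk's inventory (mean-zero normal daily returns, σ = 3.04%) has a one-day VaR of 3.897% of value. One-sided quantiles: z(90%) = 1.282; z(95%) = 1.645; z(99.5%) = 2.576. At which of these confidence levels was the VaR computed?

90%

Implied z = VaR/σ = 3.897 / 3.04 = 1.282.
This matches z(90%) = 1.282.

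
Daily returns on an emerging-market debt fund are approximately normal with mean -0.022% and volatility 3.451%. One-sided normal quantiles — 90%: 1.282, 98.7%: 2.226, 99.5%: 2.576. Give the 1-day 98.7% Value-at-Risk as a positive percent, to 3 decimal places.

VaR = −μ + z·σ = −(-0.022%) + 2.226 × 3.451% = 7.704%.

7.704%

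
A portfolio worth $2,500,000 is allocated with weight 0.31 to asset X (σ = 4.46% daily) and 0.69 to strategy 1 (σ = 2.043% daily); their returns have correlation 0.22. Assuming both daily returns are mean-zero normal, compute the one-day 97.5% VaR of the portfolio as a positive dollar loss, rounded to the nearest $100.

σ_p² = 0.31²·4.46² + 0.69²·2.043² + 2·0.22·0.31·0.69·4.46·2.043 = 4.7563 (%²).
σ_p = √4.7563 = 2.181%.
At 97.5%, z = 1.960.
VaR = 1.960 × 2.181% = 4.275%; on $2,500,000 that is $106,875.

$106,900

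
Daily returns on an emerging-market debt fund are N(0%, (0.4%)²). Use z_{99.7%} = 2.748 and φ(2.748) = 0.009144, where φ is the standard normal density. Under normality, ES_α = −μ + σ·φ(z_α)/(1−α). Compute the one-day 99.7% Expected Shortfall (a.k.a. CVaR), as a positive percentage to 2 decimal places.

Tail multiplier: φ(z)/(1−α) = 0.009144 / 0.003 = 3.048.
ES = 0.4% × 3.048 = 1.219%.

1.22%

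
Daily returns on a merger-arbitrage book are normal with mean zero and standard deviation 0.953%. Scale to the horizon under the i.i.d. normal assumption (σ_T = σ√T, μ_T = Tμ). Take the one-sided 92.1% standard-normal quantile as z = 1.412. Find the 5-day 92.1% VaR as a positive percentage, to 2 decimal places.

σ_{5d} = 0.953% × √5 = 2.131%.
VaR = 1.412 × 2.131% = 3.009%.

3.01%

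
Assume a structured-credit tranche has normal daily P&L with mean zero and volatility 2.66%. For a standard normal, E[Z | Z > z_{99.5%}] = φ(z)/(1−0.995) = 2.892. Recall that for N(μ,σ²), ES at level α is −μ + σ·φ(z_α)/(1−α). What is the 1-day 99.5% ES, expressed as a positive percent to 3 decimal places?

7.693%

ES = 2.66% × 2.892 = 7.693%.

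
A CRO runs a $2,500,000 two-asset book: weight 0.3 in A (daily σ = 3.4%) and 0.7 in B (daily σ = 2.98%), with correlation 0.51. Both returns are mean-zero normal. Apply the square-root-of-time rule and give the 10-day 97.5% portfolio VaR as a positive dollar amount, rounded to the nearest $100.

σ_p = √(0.3²·3.4² + 0.7²·2.98² + 2·0.51·0.3·0.7·3.4·2.98) = 2.750%.
σ_{10d} = 2.750% × √10 = 8.696%.
z(97.5%) = 1.960.
VaR = 1.960 × 8.696% = 17.044%; on $2,500,000 that is $426,100.

$426,100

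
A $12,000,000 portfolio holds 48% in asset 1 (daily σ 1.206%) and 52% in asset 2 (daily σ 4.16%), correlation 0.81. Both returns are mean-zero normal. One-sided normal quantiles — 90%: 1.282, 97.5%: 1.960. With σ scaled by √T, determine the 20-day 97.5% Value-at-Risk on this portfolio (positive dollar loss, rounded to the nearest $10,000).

σ_p = √(0.48²·1.206² + 0.52²·4.16² + 2·0.81·0.48·0.52·1.206·4.16) = 2.654%.
σ_{20d} = 2.654% × √20 = 11.869%.
VaR = 1.960 × 11.869% = 23.263%; on $12,000,000 that is $2,791,560.

$2,790,000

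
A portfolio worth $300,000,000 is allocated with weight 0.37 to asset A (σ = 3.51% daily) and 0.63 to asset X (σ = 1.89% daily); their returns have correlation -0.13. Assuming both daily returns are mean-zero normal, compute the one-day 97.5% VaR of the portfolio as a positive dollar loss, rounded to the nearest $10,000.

$9,670,000

σ_p² = 0.37²·3.51² + 0.63²·1.89² + 2·-0.13·0.37·0.63·3.51·1.89 = 2.7023 (%²).
σ_p = √2.7023 = 1.644%.
At 97.5%, z = 1.960.
VaR = 1.960 × 1.644% = 3.222%; on $300,000,000 that is $9,666,000.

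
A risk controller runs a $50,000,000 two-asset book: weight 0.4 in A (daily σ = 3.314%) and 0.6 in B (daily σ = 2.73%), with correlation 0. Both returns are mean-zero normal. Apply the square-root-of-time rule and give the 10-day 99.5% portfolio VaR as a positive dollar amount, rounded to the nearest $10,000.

σ_p = √(0.4²·3.314² + 0.6²·2.73² + 2·0·0.4·0.6·3.314·2.73) = 2.107%.
σ_{10d} = 2.107% × √10 = 6.663%.
z(99.5%) = 2.576.
VaR = 2.576 × 6.663% = 17.164%; on $50,000,000 that is $8,582,000.

$8,580,000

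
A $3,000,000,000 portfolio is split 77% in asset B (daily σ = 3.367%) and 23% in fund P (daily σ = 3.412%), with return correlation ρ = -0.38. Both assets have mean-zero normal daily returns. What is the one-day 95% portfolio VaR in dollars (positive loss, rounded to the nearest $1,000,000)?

σ_p² = 0.77²·3.367² + 0.23²·3.412² + 2·-0.38·0.77·0.23·3.367·3.412 = 5.7911 (%²).
σ_p = √5.7911 = 2.406%.
At 95%, z = 1.645.
VaR = 1.645 × 2.406% = 3.958%; on $3,000,000,000 that is $118,740,000.

$119,000,000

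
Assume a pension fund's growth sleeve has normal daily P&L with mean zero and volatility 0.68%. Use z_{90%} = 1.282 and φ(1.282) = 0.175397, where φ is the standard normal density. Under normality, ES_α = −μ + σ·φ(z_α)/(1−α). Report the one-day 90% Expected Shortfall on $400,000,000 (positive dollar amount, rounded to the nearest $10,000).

Tail multiplier: φ(z)/(1−α) = 0.175397 / 0.1 = 1.754.
ES = 0.68% × 1.754 = 1.193%.
On $400,000,000: 0.01193 × $400,000,000 = $4,772,000.

$4,770,000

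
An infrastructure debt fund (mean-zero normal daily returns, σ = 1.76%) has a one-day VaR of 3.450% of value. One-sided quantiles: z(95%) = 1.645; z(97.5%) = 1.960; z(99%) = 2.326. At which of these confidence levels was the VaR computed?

Implied z = VaR/σ = 3.450 / 1.76 = 1.960.
This matches z(97.5%) = 1.960.

97.5%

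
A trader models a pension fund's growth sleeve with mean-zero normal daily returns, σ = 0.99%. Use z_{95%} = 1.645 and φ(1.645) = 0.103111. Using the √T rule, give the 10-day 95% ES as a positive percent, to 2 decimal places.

6.46%

σ_{10d} = 0.99% × √10 = 3.131%.
ES multiplier = φ(z)/(1−α) = 0.103111/0.05 = 2.062.
ES = 3.131% × 2.062 = 6.456%.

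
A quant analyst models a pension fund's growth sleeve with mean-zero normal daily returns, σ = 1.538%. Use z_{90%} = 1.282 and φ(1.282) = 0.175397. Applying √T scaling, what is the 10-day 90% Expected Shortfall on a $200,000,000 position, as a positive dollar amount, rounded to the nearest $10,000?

$17,060,000

σ_{10d} = 1.538% × √10 = 4.864%.
ES multiplier = φ(z)/(1−α) = 0.175397/0.1 = 1.754.
ES = 4.864% × 1.754 = 8.531%; on $200,000,000: $17,062,000.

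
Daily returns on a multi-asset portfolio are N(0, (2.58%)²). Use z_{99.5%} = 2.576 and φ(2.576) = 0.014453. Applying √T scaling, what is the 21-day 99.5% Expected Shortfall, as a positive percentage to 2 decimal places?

σ_{21d} = 2.58% × √21 = 11.823%.
ES multiplier = φ(z)/(1−α) = 0.014453/0.005 = 2.891.
ES = 11.823% × 2.891 = 34.180%.

34.18%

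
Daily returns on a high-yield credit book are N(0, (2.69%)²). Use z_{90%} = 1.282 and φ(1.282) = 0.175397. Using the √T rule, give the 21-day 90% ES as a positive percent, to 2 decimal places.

σ_{21d} = 2.69% × √21 = 12.327%.
ES multiplier = φ(z)/(1−α) = 0.175397/0.1 = 1.754.
ES = 12.327% × 1.754 = 21.622%.

21.62%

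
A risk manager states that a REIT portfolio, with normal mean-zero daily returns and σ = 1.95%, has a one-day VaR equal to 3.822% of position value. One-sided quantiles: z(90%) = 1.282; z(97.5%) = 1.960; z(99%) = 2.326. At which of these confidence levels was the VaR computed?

Implied z = VaR/σ = 3.822 / 1.95 = 1.960.
This matches z(97.5%) = 1.960.

97.5%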